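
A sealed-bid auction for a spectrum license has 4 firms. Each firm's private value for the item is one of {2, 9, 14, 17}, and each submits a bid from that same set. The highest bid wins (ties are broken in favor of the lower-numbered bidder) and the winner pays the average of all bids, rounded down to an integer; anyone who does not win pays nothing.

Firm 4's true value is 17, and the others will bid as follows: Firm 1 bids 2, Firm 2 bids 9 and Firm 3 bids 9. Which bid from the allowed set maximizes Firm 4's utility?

14

Bid 2: loses, pays 0, utility 0.
Bid 9: loses, pays 0, utility 0.
Bid 14: wins, pays 8, utility 17 - 8 = 9.
Bid 17: wins, pays 9, utility 17 - 9 = 8.
The best choice is 14 with utility 9.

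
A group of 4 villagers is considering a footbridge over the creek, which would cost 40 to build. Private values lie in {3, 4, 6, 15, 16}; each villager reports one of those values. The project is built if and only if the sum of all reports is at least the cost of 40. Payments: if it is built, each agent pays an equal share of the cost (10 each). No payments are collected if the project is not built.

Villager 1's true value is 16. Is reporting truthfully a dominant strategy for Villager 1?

Check each profile of the others' reports and compare truth against every alternative report.
Others report (3, 6, 15): truth gives 6, best alternative gives 0.
Others report (3, 15, 6): truth gives 6, best alternative gives 0.
Others report (4, 4, 16): truth gives 6, best alternative gives 0.
Others report (4, 16, 4): truth gives 6, best alternative gives 0.
Others report (6, 3, 15): truth gives 6, best alternative gives 0.
Others report (6, 15, 3): truth gives 6, best alternative gives 0.
(Remaining 119 profiles checked similarly; truth is weakly best in each.)
In every case the truthful report is at least as good as any alternative, so it is a dominant strategy.

Yes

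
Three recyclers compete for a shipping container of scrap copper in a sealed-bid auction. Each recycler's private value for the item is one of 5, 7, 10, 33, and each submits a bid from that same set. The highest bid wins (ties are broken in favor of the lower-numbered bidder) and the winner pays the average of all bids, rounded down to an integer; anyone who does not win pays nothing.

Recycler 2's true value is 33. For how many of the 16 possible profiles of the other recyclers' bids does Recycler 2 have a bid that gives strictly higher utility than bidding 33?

6

Others bid (5, 5): truth gives 19; bid 7 gives 28 > 19. Violating.
Others bid (5, 7): truth gives 18; bid 7 gives 27 > 18. Violating.
Others bid (5, 10): truth gives 17; bid 10 gives 25 > 17. Violating.
Others bid (7, 5): truth gives 18; bid 10 gives 26 > 18. Violating.
Others bid (5, 33): truth gives 10; no alternative beats it.
Others bid (7, 33): truth gives 9; no alternative beats it.
(Checking all 16 profiles: 6 have a profitable deviation, 10 do not.)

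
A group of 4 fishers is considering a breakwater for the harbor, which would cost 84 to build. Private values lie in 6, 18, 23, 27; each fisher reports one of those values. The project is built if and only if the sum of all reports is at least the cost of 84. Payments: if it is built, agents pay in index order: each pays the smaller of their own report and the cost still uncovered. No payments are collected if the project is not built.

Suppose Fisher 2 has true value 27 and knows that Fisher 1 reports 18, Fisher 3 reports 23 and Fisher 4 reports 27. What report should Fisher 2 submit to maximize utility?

18

Report 6: project not built, utility 0.
Report 18: project built, pays 18, utility 27 - 18 = 9.
Report 23: project built, pays 23, utility 27 - 23 = 4.
Report 27: project built, pays 27, utility 27 - 27 = 0.
The best choice is 18 with utility 9.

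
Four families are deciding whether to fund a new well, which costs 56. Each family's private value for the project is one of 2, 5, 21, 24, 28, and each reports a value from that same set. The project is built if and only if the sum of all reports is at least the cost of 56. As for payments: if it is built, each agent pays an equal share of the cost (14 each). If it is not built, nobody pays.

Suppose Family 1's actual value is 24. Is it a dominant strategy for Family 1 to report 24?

Consider the case where Family 2 reports 2, Family 3 reports 2 and Family 4 reports 24.
Truthful report 24: project not built, utility 0.
Report 28 instead: project built, pays 14, utility 24 - 14 = 10.
Since 10 > 0, reporting 28 is strictly better here, so truthful reporting is not dominant.

No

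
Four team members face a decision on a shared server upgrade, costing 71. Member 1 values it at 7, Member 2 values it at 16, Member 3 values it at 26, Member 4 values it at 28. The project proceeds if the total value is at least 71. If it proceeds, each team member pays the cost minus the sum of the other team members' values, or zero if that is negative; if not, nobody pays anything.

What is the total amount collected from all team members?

53

Total value 77 ≥ cost 71, so it is built.
Member 1: others sum to 70; max(0, 71 - 70) = 1.
Member 2: others sum to 61; max(0, 71 - 61) = 10.
Member 3: others sum to 51; max(0, 71 - 51) = 20.
Member 4: others sum to 49; max(0, 71 - 49) = 22.
Total collected = 1 + 10 + 20 + 22 = 53.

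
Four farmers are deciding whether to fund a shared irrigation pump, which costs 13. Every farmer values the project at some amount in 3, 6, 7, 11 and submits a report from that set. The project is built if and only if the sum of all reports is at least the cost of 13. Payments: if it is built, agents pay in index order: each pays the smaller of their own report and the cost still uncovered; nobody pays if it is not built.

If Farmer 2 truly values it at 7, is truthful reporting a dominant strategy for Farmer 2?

Consider the case where Farmer 1 reports 3, Farmer 3 reports 3 and Farmer 4 reports 3.
Truthful report 7: project built, pays 7, utility 7 - 7 = 0.
Report 6 instead: project built, pays 6, utility 7 - 6 = 1.
Since 1 > 0, reporting 6 is strictly better here, so truthful reporting is not dominant.

No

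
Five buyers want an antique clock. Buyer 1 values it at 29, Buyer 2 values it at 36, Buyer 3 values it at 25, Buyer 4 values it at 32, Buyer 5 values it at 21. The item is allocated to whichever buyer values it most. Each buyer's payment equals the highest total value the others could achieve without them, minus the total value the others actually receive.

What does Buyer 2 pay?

32

Buyer 2 has the highest value and receives the item.
Without Buyer 2, the item would go to the next-highest value, 32, so the others could achieve 32.
With Buyer 2 present and winning, the others receive nothing, so their total is 0.
Payment = 32 - 0 = 32.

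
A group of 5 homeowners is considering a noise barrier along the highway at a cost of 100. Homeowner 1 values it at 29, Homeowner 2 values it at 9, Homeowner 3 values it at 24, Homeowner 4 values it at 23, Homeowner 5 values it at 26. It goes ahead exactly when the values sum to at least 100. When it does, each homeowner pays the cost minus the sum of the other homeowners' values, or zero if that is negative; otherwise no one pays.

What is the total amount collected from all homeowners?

Total value 111 ≥ cost 100, so it is built.
Homeowner 1: others sum to 82; max(0, 100 - 82) = 18.
Homeowner 2: others sum to 102; max(0, 100 - 102) = 0.
Homeowner 3: others sum to 87; max(0, 100 - 87) = 13.
Homeowner 4: others sum to 88; max(0, 100 - 88) = 12.
Homeowner 5: others sum to 85; max(0, 100 - 85) = 15.
Total collected = 18 + 0 + 13 + 12 + 15 = 58.

58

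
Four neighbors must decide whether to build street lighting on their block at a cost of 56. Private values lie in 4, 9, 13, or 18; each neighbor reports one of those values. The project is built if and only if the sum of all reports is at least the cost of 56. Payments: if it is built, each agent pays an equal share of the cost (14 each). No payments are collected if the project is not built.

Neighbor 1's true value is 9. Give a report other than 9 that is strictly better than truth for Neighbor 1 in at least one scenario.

4

Suppose Neighbor 2 reports 13, Neighbor 3 reports 18 and Neighbor 4 reports 18.
Report 9: project built, pays 14, utility 9 - 14 = -5.
Report 4: project not built, utility 0.
So reporting 4 beats truth here (0 > -5).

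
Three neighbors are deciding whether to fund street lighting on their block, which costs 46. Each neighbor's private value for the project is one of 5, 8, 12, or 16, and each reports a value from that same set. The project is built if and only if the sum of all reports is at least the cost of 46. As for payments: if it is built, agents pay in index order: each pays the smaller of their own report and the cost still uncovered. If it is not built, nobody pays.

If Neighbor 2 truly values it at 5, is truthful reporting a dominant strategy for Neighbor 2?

Check each profile of the others' reports and compare truth against every alternative report.
Others report (5, 5): truth gives 0, best alternative gives 0.
Others report (5, 8): truth gives 0, best alternative gives 0.
Others report (5, 12): truth gives 0, best alternative gives 0.
Others report (5, 16): truth gives 0, best alternative gives 0.
Others report (8, 5): truth gives 0, best alternative gives 0.
Others report (8, 8): truth gives 0, best alternative gives 0.
(Remaining 10 profiles checked similarly; truth is weakly best in each.)
In every case the truthful report is at least as good as any alternative, so it is a dominant strategy.

Yes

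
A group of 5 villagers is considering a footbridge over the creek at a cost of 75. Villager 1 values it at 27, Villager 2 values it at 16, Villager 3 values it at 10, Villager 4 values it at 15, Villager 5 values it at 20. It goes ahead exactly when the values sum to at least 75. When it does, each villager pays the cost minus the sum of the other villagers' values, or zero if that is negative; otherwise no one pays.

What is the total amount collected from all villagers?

Total value 88 ≥ cost 75, so it is built.
Villager 1: others sum to 61; max(0, 75 - 61) = 14.
Villager 2: others sum to 72; max(0, 75 - 72) = 3.
Villager 3: others sum to 78; max(0, 75 - 78) = 0.
Villager 4: others sum to 73; max(0, 75 - 73) = 2.
Villager 5: others sum to 68; max(0, 75 - 68) = 7.
Total collected = 14 + 3 + 0 + 2 + 7 = 26.

26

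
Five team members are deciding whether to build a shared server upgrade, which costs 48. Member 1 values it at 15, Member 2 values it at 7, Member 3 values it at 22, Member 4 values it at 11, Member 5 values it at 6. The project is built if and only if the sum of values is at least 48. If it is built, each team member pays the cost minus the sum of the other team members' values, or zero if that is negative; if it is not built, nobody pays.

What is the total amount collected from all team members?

11

Total value 61 ≥ cost 48, so it is built.
Member 1: others sum to 46; max(0, 48 - 46) = 2.
Member 2: others sum to 54; max(0, 48 - 54) = 0.
Member 3: others sum to 39; max(0, 48 - 39) = 9.
Member 4: others sum to 50; max(0, 48 - 50) = 0.
Member 5: others sum to 55; max(0, 48 - 55) = 0.
Total collected = 2 + 0 + 9 + 0 + 0 = 11.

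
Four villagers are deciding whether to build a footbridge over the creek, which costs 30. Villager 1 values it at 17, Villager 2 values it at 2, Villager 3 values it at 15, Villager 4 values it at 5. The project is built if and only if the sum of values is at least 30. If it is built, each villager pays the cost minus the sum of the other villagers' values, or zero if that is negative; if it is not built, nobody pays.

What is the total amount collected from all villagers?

14

Total value 39 ≥ cost 30, so it is built.
Villager 1: others sum to 22; max(0, 30 - 22) = 8.
Villager 2: others sum to 37; max(0, 30 - 37) = 0.
Villager 3: others sum to 24; max(0, 30 - 24) = 6.
Villager 4: others sum to 34; max(0, 30 - 34) = 0.
Total collected = 8 + 0 + 6 + 0 = 14.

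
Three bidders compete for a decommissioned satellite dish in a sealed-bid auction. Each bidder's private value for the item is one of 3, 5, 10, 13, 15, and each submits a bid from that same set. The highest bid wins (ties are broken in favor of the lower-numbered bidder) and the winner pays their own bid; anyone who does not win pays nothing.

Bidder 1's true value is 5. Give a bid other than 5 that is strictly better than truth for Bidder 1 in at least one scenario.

3

Suppose Bidder 2 bids 3 and Bidder 3 bids 3.
Bid 5: wins, pays 5, utility 5 - 5 = 0.
Bid 3: wins, pays 3, utility 5 - 3 = 2.
So bidding 3 beats truth here (2 > 0).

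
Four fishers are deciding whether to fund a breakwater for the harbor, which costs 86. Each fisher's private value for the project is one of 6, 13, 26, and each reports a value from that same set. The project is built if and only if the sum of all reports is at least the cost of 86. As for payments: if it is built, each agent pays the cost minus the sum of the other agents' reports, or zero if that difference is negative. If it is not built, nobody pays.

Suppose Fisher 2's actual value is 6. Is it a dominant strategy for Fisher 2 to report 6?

Yes

Check each profile of the others' reports and compare truth against every alternative report.
Others report (26, 26, 26): truth gives 0, best alternative gives -2.
Others report (6, 6, 6): truth gives 0, best alternative gives 0.
Others report (6, 6, 13): truth gives 0, best alternative gives 0.
Others report (6, 6, 26): truth gives 0, best alternative gives 0.
Others report (6, 13, 6): truth gives 0, best alternative gives 0.
Others report (6, 13, 13): truth gives 0, best alternative gives 0.
(Remaining 21 profiles checked similarly; truth is weakly best in each.)
In every case the truthful report is at least as good as any alternative, so it is a dominant strategy.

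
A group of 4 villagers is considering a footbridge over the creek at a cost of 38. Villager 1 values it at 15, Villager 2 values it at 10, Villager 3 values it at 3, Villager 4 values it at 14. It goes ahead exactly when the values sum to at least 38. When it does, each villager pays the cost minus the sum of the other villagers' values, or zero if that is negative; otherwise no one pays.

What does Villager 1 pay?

11

Total value 42 ≥ cost 38, so the project is built.
The other villagers' values sum to 27.
Cost minus that sum is 38 - 27 = 11.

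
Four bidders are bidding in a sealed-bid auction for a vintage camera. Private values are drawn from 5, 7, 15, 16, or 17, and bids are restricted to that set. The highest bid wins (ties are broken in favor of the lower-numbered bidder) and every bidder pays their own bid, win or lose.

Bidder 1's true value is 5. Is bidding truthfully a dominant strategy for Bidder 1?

No

Consider the case where Bidder 2 bids 5, Bidder 3 bids 5 and Bidder 4 bids 7.
Truthful bid 5: loses but pays 5, utility -5.
Bid 7 instead: wins, pays 7, utility 5 - 7 = -2.
Since -2 > -5, bidding 7 is strictly better here, so truthful bidding is not dominant.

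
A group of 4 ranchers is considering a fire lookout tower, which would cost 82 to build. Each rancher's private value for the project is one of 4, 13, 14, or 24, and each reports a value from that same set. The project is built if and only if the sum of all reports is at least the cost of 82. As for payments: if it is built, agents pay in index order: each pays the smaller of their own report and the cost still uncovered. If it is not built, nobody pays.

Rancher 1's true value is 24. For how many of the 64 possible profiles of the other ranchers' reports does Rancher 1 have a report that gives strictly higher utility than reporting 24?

1

Others report (24, 24, 24): truth gives 0; report 13 gives 11 > 0. Violating.
Others report (4, 4, 4): truth gives 0; no alternative beats it.
Others report (4, 4, 13): truth gives 0; no alternative beats it.
(Checking all 64 profiles: 1 has a profitable deviation, 63 do not.)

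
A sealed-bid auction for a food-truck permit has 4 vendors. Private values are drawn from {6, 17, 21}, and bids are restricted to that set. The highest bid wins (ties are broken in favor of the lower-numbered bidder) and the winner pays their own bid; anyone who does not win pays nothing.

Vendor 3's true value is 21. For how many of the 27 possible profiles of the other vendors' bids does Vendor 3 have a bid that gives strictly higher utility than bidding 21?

Others bid (6, 6, 6): truth gives 0; bid 17 gives 4 > 0. Violating.
Others bid (6, 6, 17): truth gives 0; bid 17 gives 4 > 0. Violating.
Others bid (6, 6, 21): truth gives 0; no alternative beats it.
Others bid (6, 17, 6): truth gives 0; no alternative beats it.
(Checking all 27 profiles: 2 have a profitable deviation, 25 do not.)

2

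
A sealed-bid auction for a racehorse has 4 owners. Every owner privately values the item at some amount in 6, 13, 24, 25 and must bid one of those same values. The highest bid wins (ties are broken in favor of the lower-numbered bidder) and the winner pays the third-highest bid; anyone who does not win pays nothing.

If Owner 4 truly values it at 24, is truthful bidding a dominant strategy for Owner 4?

Consider the case where Owner 1 bids 6, Owner 2 bids 6 and Owner 3 bids 24.
Truthful bid 24: loses, pays 0, utility 0.
Bid 25 instead: wins, pays 6, utility 24 - 6 = 18.
Since 18 > 0, bidding 25 is strictly better here, so truthful bidding is not dominant.

No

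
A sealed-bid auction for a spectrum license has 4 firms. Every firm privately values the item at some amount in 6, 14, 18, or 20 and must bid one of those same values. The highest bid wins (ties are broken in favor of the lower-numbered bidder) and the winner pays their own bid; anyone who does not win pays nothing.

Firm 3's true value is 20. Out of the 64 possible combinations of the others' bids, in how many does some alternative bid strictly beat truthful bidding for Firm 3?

Others bid (6, 6, 6): truth gives 0; bid 14 gives 6 > 0. Violating.
Others bid (6, 6, 14): truth gives 0; bid 14 gives 6 > 0. Violating.
Others bid (6, 6, 18): truth gives 0; bid 18 gives 2 > 0. Violating.
Others bid (6, 14, 6): truth gives 0; bid 18 gives 2 > 0. Violating.
Others bid (6, 6, 20): truth gives 0; no alternative beats it.
Others bid (6, 14, 20): truth gives 0; no alternative beats it.
(Checking all 64 profiles: 12 have a profitable deviation, 52 do not.)

12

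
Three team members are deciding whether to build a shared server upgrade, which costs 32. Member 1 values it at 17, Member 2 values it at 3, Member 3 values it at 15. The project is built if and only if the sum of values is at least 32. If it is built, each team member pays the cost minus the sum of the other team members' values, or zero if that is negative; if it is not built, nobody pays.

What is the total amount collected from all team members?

26

Total value 35 ≥ cost 32, so it is built.
Member 1: others sum to 18; max(0, 32 - 18) = 14.
Member 2: others sum to 32; max(0, 32 - 32) = 0.
Member 3: others sum to 20; max(0, 32 - 20) = 12.
Total collected = 14 + 0 + 12 = 26.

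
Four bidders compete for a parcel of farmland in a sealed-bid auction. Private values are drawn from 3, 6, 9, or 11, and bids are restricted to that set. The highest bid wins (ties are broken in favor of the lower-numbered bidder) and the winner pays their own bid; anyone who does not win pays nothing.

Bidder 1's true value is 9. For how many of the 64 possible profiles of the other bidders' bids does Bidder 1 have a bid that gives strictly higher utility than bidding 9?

8

Others bid (3, 3, 3): truth gives 0; bid 3 gives 6 > 0. Violating.
Others bid (3, 3, 6): truth gives 0; bid 6 gives 3 > 0. Violating.
Others bid (3, 6, 3): truth gives 0; bid 6 gives 3 > 0. Violating.
Others bid (3, 6, 6): truth gives 0; bid 6 gives 3 > 0. Violating.
Others bid (3, 3, 9): truth gives 0; no alternative beats it.
Others bid (3, 3, 11): truth gives 0; no alternative beats it.
(Checking all 64 profiles: 8 have a profitable deviation, 56 do not.)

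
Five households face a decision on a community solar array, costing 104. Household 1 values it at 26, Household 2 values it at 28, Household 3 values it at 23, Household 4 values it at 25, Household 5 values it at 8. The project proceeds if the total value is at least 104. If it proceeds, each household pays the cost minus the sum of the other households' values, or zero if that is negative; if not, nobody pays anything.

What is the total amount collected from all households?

Total value 110 ≥ cost 104, so it is built.
Household 1: others sum to 84; max(0, 104 - 84) = 20.
Household 2: others sum to 82; max(0, 104 - 82) = 22.
Household 3: others sum to 87; max(0, 104 - 87) = 17.
Household 4: others sum to 85; max(0, 104 - 85) = 19.
Household 5: others sum to 102; max(0, 104 - 102) = 2.
Total collected = 20 + 22 + 17 + 19 + 2 = 80.

80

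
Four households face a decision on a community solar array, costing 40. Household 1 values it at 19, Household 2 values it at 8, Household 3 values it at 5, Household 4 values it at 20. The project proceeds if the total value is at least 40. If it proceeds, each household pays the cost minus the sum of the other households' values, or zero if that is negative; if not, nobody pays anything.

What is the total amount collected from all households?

Total value 52 ≥ cost 40, so it is built.
Household 1: others sum to 33; max(0, 40 - 33) = 7.
Household 2: others sum to 44; max(0, 40 - 44) = 0.
Household 3: others sum to 47; max(0, 40 - 47) = 0.
Household 4: others sum to 32; max(0, 40 - 32) = 8.
Total collected = 7 + 0 + 0 + 8 = 15.

15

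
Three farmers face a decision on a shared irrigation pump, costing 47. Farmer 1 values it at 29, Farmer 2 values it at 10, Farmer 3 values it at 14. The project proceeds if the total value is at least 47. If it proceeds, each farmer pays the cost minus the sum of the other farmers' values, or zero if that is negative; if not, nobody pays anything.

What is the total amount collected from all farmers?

35

Total value 53 ≥ cost 47, so it is built.
Farmer 1: others sum to 24; max(0, 47 - 24) = 23.
Farmer 2: others sum to 43; max(0, 47 - 43) = 4.
Farmer 3: others sum to 39; max(0, 47 - 39) = 8.
Total collected = 23 + 4 + 8 = 35.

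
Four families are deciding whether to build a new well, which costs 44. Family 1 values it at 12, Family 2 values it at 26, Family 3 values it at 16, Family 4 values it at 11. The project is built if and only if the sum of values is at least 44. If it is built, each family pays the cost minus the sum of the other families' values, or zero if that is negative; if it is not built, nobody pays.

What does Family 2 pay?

5

Total value 65 ≥ cost 44, so the project is built.
The other families' values sum to 39.
Cost minus that sum is 44 - 39 = 5.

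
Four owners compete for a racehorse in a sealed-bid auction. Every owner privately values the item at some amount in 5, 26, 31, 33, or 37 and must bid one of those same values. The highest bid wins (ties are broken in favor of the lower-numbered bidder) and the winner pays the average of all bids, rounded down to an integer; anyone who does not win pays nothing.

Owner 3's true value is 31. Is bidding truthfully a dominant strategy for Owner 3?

No

Consider the case where Owner 1 bids 5, Owner 2 bids 5 and Owner 4 bids 5.
Truthful bid 31: wins, pays 11, utility 31 - 11 = 20.
Bid 26 instead: wins, pays 10, utility 31 - 10 = 21.
Since 21 > 20, bidding 26 is strictly better here, so truthful bidding is not dominant.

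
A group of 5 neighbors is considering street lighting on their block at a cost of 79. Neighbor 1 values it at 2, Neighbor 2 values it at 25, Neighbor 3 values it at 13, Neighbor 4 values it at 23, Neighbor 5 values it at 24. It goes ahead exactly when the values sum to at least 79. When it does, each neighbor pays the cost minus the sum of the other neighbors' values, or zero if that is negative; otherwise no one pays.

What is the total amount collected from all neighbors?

Total value 87 ≥ cost 79, so it is built.
Neighbor 1: others sum to 85; max(0, 79 - 85) = 0.
Neighbor 2: others sum to 62; max(0, 79 - 62) = 17.
Neighbor 3: others sum to 74; max(0, 79 - 74) = 5.
Neighbor 4: others sum to 64; max(0, 79 - 64) = 15.
Neighbor 5: others sum to 63; max(0, 79 - 63) = 16.
Total collected = 0 + 17 + 5 + 15 + 16 = 53.

53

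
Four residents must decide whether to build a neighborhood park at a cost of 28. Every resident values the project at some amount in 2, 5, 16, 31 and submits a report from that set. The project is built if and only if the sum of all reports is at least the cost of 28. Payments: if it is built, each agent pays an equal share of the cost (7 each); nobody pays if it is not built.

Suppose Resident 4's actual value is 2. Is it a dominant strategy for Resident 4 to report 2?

Yes

Check each profile of the others' reports and compare truth against every alternative report.
Others report (2, 5, 16): truth gives 0, best alternative gives -5.
Others report (2, 16, 5): truth gives 0, best alternative gives -5.
Others report (5, 2, 16): truth gives 0, best alternative gives -5.
Others report (5, 16, 2): truth gives 0, best alternative gives -5.
Others report (16, 2, 5): truth gives 0, best alternative gives -5.
Others report (16, 5, 2): truth gives 0, best alternative gives -5.
(Remaining 58 profiles checked similarly; truth is weakly best in each.)
In every case the truthful report is at least as good as any alternative, so it is a dominant strategy.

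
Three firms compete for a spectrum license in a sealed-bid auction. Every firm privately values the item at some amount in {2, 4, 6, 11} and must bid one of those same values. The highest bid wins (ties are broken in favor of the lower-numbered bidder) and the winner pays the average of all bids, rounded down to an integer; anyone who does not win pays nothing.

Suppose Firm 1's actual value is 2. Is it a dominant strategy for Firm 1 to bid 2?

Yes

Check each profile of the others' bids and compare truth against every alternative bid.
Others bid (4, 4): truth gives 0, best alternative gives -2.
Others bid (2, 4): truth gives 0, best alternative gives -1.
Others bid (4, 2): truth gives 0, best alternative gives -1.
Others bid (2, 2): truth gives 0, best alternative gives 0.
Others bid (2, 6): truth gives 0, best alternative gives 0.
Others bid (2, 11): truth gives 0, best alternative gives 0.
(Remaining 10 profiles checked similarly; truth is weakly best in each.)
In every case the truthful bid is at least as good as any alternative, so it is a dominant strategy.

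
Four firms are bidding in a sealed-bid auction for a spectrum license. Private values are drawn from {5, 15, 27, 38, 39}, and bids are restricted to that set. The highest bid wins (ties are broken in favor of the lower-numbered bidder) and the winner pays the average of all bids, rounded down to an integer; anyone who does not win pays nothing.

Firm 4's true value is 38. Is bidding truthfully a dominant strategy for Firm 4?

No

Consider the case where Firm 1 bids 5, Firm 2 bids 5 and Firm 3 bids 5.
Truthful bid 38: wins, pays 13, utility 38 - 13 = 25.
Bid 15 instead: wins, pays 7, utility 38 - 7 = 31.
Since 31 > 25, bidding 15 is strictly better here, so truthful bidding is not dominant.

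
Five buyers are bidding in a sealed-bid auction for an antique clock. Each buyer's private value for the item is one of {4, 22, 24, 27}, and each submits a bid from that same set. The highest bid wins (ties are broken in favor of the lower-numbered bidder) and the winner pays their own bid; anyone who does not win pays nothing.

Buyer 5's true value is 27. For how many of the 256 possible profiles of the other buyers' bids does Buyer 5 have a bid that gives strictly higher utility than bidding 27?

16

Others bid (4, 4, 4, 4): truth gives 0; bid 22 gives 5 > 0. Violating.
Others bid (4, 4, 4, 22): truth gives 0; bid 24 gives 3 > 0. Violating.
Others bid (4, 4, 22, 4): truth gives 0; bid 24 gives 3 > 0. Violating.
Others bid (4, 4, 22, 22): truth gives 0; bid 24 gives 3 > 0. Violating.
Others bid (4, 4, 4, 24): truth gives 0; no alternative beats it.
Others bid (4, 4, 4, 27): truth gives 0; no alternative beats it.
(Checking all 256 profiles: 16 have a profitable deviation, 240 do not.)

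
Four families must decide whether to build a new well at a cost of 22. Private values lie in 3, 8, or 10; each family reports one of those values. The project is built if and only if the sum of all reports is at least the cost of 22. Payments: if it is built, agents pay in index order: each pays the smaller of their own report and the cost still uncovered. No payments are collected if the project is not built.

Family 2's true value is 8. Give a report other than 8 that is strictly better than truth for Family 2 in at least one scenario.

3

Suppose Family 1 reports 3, Family 3 reports 8 and Family 4 reports 8.
Report 8: project built, pays 8, utility 8 - 8 = 0.
Report 3: project built, pays 3, utility 8 - 3 = 5.
So reporting 3 beats truth here (5 > 0).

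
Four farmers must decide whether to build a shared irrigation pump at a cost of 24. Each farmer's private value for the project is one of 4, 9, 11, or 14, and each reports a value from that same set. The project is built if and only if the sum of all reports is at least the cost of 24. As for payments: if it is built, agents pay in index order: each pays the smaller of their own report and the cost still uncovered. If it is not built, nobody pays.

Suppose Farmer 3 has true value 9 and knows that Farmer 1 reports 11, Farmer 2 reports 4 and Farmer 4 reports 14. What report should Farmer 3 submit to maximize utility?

4

Report 4: project built, pays 4, utility 9 - 4 = 5.
Report 9: project built, pays 9, utility 9 - 9 = 0.
Report 11: project built, pays 9, utility 9 - 9 = 0.
Report 14: project built, pays 9, utility 9 - 9 = 0.
The best choice is 4 with utility 5.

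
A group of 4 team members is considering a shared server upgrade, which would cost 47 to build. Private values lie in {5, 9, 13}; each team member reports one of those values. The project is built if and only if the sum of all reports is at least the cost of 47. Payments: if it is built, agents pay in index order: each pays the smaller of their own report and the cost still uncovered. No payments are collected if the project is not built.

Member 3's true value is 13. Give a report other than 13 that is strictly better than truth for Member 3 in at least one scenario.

Suppose Member 1 reports 13, Member 2 reports 13 and Member 4 reports 13.
Report 13: project built, pays 13, utility 13 - 13 = 0.
Report 9: project built, pays 9, utility 13 - 9 = 4.
So reporting 9 beats truth here (4 > 0).

9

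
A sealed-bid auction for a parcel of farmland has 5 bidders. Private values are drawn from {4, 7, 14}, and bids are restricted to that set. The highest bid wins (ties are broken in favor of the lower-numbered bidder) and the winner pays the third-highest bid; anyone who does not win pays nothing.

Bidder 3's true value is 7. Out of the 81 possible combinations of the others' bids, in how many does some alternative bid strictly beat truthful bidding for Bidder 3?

Others bid (4, 4, 4, 14): truth gives 0; bid 14 gives 3 > 0. Violating.
Others bid (4, 4, 14, 4): truth gives 0; bid 14 gives 3 > 0. Violating.
Others bid (4, 7, 4, 4): truth gives 0; bid 14 gives 3 > 0. Violating.
Others bid (7, 4, 4, 4): truth gives 0; bid 14 gives 3 > 0. Violating.
Others bid (4, 4, 4, 4): truth gives 3; no alternative beats it.
Others bid (4, 4, 4, 7): truth gives 3; no alternative beats it.
(Checking all 81 profiles: 4 have a profitable deviation, 77 do not.)

4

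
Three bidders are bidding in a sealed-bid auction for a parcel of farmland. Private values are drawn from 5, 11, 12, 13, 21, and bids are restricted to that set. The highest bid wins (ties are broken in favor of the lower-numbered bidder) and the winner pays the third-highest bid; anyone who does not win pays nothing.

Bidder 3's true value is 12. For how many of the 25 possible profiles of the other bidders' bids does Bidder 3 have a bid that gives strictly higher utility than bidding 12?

8

Others bid (5, 12): truth gives 0; bid 13 gives 7 > 0. Violating.
Others bid (5, 13): truth gives 0; bid 21 gives 7 > 0. Violating.
Others bid (11, 12): truth gives 0; bid 13 gives 1 > 0. Violating.
Others bid (11, 13): truth gives 0; bid 21 gives 1 > 0. Violating.
Others bid (5, 5): truth gives 7; no alternative beats it.
Others bid (5, 11): truth gives 7; no alternative beats it.
(Checking all 25 profiles: 8 have a profitable deviation, 17 do not.)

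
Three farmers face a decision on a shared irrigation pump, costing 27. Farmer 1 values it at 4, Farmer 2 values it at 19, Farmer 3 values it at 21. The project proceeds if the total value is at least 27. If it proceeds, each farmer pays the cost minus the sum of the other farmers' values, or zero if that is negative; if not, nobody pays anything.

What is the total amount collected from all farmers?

6

Total value 44 ≥ cost 27, so it is built.
Farmer 1: others sum to 40; max(0, 27 - 40) = 0.
Farmer 2: others sum to 25; max(0, 27 - 25) = 2.
Farmer 3: others sum to 23; max(0, 27 - 23) = 4.
Total collected = 0 + 2 + 4 = 6.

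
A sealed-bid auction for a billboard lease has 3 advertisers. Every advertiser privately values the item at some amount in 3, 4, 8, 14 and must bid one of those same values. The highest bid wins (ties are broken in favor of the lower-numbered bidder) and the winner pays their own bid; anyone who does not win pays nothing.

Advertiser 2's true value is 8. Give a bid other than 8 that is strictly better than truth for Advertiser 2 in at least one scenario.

4

Suppose Advertiser 1 bids 3 and Advertiser 3 bids 3.
Bid 8: wins, pays 8, utility 8 - 8 = 0.
Bid 4: wins, pays 4, utility 8 - 4 = 4.
So bidding 4 beats truth here (4 > 0).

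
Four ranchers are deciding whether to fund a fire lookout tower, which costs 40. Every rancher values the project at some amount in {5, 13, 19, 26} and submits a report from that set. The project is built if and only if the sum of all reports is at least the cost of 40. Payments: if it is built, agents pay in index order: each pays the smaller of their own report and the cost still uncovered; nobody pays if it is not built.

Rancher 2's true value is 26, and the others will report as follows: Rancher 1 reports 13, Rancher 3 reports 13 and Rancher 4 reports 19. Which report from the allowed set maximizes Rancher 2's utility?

5

Report 5: project built, pays 5, utility 26 - 5 = 21.
Report 13: project built, pays 13, utility 26 - 13 = 13.
Report 19: project built, pays 19, utility 26 - 19 = 7.
Report 26: project built, pays 26, utility 26 - 26 = 0.
The best choice is 5 with utility 21.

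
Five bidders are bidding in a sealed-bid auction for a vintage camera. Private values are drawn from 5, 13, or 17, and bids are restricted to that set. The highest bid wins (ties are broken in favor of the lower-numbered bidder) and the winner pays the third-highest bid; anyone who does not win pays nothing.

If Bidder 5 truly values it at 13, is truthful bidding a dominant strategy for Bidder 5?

Consider the case where Bidder 1 bids 5, Bidder 2 bids 5, Bidder 3 bids 5 and Bidder 4 bids 13.
Truthful bid 13: loses, pays 0, utility 0.
Bid 17 instead: wins, pays 5, utility 13 - 5 = 8.
Since 8 > 0, bidding 17 is strictly better here, so truthful bidding is not dominant.

No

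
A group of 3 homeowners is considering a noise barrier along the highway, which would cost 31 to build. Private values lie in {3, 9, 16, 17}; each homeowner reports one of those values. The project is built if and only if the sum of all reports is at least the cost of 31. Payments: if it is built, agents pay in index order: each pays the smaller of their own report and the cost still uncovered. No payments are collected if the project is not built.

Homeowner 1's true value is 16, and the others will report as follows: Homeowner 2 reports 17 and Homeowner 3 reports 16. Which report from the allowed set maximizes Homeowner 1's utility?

3

Report 3: project built, pays 3, utility 16 - 3 = 13.
Report 9: project built, pays 9, utility 16 - 9 = 7.
Report 16: project built, pays 16, utility 16 - 16 = 0.
Report 17: project built, pays 17, utility 16 - 17 = -1.
The best choice is 3 with utility 13.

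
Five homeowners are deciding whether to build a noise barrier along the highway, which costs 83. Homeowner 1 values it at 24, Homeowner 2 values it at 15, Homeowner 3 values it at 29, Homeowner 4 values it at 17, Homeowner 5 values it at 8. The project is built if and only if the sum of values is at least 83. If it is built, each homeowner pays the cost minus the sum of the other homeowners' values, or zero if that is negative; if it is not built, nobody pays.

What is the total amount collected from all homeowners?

45

Total value 93 ≥ cost 83, so it is built.
Homeowner 1: others sum to 69; max(0, 83 - 69) = 14.
Homeowner 2: others sum to 78; max(0, 83 - 78) = 5.
Homeowner 3: others sum to 64; max(0, 83 - 64) = 19.
Homeowner 4: others sum to 76; max(0, 83 - 76) = 7.
Homeowner 5: others sum to 85; max(0, 83 - 85) = 0.
Total collected = 14 + 5 + 19 + 7 + 0 = 45.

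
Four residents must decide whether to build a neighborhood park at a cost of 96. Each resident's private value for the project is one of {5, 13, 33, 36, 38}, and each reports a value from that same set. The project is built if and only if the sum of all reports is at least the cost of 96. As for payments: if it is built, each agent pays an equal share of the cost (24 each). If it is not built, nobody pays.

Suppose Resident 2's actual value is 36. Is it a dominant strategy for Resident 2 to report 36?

Consider the case where Resident 1 reports 13, Resident 3 reports 13 and Resident 4 reports 33.
Truthful report 36: project not built, utility 0.
Report 38 instead: project built, pays 24, utility 36 - 24 = 12.
Since 12 > 0, reporting 38 is strictly better here, so truthful reporting is not dominant.

No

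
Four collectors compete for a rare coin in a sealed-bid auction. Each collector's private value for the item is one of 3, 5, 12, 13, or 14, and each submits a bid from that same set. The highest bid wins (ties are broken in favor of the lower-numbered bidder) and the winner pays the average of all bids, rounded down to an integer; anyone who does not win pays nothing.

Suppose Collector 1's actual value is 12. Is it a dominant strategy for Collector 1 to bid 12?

No

Consider the case where Collector 2 bids 3, Collector 3 bids 3 and Collector 4 bids 3.
Truthful bid 12: wins, pays 5, utility 12 - 5 = 7.
Bid 3 instead: wins, pays 3, utility 12 - 3 = 9.
Since 9 > 7, bidding 3 is strictly better here, so truthful bidding is not dominant.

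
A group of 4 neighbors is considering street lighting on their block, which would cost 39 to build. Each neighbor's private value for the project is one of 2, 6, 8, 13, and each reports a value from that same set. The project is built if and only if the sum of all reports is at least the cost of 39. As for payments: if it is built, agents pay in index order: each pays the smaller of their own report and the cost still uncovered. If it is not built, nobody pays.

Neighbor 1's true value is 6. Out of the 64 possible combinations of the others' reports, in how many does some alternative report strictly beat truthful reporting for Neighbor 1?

Others report (13, 13, 13): truth gives 0; report 2 gives 4 > 0. Violating.
Others report (2, 2, 2): truth gives 0; no alternative beats it.
Others report (2, 2, 6): truth gives 0; no alternative beats it.
(Checking all 64 profiles: 1 has a profitable deviation, 63 do not.)

1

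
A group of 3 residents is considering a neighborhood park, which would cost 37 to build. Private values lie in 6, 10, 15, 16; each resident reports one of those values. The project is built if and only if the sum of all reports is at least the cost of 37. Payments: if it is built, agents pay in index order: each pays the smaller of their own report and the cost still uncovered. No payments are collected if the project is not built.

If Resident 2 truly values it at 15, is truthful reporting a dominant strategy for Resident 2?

No

Consider the case where Resident 1 reports 15 and Resident 3 reports 15.
Truthful report 15: project built, pays 15, utility 15 - 15 = 0.
Report 10 instead: project built, pays 10, utility 15 - 10 = 5.
Since 5 > 0, reporting 10 is strictly better here, so truthful reporting is not dominant.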